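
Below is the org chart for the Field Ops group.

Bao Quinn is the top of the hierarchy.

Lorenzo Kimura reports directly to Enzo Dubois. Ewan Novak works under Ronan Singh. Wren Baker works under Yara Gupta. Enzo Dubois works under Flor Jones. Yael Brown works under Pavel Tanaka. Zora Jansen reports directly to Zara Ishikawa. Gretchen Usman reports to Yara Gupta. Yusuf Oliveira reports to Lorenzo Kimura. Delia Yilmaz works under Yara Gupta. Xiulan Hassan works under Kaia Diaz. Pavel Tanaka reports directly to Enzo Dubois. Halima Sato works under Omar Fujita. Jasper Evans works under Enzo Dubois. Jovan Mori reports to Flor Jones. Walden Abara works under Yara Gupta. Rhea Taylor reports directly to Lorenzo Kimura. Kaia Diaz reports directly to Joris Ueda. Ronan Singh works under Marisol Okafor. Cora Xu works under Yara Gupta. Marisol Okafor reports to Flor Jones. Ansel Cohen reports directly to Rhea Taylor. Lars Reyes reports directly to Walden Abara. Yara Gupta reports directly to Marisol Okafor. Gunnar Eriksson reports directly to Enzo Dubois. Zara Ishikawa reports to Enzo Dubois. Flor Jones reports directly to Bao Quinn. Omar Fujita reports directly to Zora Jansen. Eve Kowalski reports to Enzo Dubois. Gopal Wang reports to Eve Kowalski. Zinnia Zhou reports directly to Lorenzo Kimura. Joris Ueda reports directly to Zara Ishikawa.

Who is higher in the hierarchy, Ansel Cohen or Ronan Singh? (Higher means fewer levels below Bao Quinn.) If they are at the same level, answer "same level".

Ronan Singh

Ansel Cohen is 5 levels below Bao Quinn; Ronan Singh is 3. Ronan Singh is higher.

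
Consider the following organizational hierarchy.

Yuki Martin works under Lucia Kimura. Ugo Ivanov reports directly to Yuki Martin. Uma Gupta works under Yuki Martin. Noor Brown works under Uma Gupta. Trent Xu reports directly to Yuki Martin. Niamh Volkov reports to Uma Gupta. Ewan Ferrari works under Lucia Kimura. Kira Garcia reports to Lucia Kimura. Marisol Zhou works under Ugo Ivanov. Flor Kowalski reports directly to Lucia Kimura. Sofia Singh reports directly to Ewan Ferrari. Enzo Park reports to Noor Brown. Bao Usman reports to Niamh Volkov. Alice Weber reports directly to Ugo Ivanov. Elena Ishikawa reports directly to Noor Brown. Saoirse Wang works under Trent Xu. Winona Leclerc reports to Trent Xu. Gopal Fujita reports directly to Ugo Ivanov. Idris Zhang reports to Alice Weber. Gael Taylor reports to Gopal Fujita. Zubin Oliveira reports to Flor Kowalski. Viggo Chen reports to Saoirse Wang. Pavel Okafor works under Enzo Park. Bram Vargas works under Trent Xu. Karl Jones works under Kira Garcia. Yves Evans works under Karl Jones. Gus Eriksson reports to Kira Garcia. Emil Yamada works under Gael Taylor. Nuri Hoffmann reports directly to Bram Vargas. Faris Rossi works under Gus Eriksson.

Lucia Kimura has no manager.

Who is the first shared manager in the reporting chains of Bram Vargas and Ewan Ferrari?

Bram Vargas's chain of managers is Trent Xu, Yuki Martin, Lucia Kimura. Ewan Ferrari's chain of managers is Lucia Kimura. The first manager that appears in both chains is Lucia Kimura.

Lucia Kimura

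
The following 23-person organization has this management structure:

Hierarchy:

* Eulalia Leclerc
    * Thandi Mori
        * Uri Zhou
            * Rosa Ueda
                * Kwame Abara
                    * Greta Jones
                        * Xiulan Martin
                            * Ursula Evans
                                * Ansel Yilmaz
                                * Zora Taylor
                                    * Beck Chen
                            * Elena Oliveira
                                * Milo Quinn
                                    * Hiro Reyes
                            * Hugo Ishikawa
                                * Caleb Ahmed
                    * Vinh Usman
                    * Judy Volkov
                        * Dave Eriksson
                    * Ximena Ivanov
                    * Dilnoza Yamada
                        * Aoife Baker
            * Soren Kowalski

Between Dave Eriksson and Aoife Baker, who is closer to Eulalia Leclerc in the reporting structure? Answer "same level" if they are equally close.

Both Dave Eriksson and Aoife Baker are 6 levels below Eulalia Leclerc.

same level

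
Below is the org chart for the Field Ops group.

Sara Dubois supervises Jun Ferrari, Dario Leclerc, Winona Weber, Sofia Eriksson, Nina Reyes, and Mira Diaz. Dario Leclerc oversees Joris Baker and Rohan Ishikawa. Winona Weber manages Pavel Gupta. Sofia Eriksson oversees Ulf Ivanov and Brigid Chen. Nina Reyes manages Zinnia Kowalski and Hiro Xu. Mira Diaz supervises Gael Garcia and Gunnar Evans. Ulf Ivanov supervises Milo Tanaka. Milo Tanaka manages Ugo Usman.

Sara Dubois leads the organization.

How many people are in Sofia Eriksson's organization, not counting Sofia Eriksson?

4

Sofia Eriksson directly manages Ulf Ivanov, Brigid Chen. Under Ulf Ivanov: Milo Tanaka, Ugo Usman (2). Brigid Chen has no reports. So Sofia Eriksson's organization is 2 direct reports plus everyone under them: 3 + 1 = 4.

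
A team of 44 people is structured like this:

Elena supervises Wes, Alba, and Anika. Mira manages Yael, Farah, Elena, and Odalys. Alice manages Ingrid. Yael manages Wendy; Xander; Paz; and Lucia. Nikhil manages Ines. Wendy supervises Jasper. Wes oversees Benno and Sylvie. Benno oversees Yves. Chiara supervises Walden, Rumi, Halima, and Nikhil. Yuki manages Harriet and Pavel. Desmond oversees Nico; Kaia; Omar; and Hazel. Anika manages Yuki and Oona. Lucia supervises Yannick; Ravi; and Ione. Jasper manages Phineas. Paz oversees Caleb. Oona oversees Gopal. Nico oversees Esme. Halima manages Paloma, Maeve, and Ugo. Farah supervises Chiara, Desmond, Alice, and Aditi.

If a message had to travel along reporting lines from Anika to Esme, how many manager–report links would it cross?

6

Anika is 2 levels below Mira, and Esme is 4 levels below Mira (their lowest common manager). The shortest path runs up from Anika to Mira and back down to Esme: 2 + 4 = 6 links.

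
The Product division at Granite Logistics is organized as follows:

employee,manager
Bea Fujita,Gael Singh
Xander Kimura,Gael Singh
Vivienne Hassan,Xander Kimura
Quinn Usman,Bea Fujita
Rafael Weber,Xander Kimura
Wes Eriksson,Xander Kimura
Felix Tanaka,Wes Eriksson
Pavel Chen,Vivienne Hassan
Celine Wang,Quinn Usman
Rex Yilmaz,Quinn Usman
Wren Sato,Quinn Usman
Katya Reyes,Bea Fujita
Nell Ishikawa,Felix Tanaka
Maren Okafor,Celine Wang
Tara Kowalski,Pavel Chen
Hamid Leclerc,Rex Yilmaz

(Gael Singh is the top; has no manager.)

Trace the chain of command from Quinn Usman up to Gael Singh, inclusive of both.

Quinn Usman reports to Bea Fujita. Bea Fujita reports to Gael Singh. Gael Singh is at the top.

Quinn Usman -> Bea Fujita -> Gael Singh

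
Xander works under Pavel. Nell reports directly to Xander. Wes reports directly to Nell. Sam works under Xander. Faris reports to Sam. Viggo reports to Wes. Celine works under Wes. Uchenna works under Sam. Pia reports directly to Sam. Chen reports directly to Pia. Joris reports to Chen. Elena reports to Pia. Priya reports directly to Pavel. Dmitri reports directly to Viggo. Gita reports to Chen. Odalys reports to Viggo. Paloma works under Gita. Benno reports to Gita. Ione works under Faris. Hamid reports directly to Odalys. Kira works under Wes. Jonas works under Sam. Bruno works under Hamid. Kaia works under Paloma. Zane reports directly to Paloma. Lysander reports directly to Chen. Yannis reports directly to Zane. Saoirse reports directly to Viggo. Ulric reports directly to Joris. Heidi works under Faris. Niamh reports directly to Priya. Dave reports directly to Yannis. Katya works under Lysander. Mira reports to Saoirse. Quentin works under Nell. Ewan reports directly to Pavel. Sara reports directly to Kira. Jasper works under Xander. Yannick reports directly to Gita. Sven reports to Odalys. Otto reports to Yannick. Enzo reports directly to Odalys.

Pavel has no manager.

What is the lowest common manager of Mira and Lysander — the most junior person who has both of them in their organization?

Xander

Mira's chain of managers is Saoirse, Viggo, Wes, Nell, Xander, Pavel. Lysander's chain of managers is Chen, Pia, Sam, Xander, Pavel. The first manager that appears in both chains is Xander.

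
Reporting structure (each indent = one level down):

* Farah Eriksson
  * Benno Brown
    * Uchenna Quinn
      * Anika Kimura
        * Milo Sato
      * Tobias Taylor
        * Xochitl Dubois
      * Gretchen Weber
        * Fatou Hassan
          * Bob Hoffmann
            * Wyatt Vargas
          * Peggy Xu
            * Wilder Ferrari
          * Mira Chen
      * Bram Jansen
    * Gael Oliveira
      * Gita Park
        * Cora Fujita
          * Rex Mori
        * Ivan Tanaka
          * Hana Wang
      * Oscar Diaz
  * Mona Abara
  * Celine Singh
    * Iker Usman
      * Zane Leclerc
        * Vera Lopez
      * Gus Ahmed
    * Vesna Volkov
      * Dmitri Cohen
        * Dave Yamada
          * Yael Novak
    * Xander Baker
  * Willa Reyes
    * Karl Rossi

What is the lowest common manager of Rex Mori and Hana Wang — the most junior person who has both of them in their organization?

Rex Mori's chain of managers is Cora Fujita, Gita Park, Gael Oliveira, Benno Brown, Farah Eriksson. Hana Wang's chain of managers is Ivan Tanaka, Gita Park, Gael Oliveira, Benno Brown, Farah Eriksson. The first manager that appears in both chains is Gita Park.

Gita Park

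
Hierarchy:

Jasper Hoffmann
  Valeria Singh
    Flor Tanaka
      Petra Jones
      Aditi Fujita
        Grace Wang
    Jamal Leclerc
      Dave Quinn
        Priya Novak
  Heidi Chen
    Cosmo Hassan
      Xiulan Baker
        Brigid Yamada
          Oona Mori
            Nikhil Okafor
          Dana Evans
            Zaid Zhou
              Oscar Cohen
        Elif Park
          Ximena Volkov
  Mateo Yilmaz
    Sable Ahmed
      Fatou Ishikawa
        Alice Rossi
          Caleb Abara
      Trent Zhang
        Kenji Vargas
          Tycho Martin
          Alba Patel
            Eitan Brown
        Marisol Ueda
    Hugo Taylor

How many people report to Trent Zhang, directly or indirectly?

Trent Zhang directly manages Kenji Vargas, Marisol Ueda. Under Kenji Vargas: Alba Patel, Eitan Brown, Tycho Martin (3). Marisol Ueda has no reports. So Trent Zhang's organization is 2 direct reports plus everyone under them: 4 + 1 = 5.

5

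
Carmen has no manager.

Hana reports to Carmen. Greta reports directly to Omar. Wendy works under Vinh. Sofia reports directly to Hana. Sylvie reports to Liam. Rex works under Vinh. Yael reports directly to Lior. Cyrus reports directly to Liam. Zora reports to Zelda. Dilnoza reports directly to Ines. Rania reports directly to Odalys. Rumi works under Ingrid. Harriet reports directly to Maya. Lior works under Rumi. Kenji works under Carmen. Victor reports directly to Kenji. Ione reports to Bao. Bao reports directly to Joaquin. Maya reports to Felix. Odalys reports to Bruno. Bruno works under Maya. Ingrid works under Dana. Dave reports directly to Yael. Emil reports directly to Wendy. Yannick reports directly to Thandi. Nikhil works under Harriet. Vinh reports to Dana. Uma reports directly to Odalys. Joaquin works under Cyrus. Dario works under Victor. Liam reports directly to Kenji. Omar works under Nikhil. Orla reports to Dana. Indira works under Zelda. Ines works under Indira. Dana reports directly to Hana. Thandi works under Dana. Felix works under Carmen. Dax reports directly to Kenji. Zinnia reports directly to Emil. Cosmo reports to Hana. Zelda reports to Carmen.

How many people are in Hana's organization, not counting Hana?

16

Hana directly manages Dana, Cosmo, Sofia. Under Dana: Ingrid, Rumi, Lior, Yael, Dave, Orla, Thandi, Yannick, Vinh, Wendy, Emil, Zinnia, Rex (13). Cosmo has no reports. Sofia has no reports. So Hana's organization is 3 direct reports plus everyone under them: 14 + 1 + 1 = 16.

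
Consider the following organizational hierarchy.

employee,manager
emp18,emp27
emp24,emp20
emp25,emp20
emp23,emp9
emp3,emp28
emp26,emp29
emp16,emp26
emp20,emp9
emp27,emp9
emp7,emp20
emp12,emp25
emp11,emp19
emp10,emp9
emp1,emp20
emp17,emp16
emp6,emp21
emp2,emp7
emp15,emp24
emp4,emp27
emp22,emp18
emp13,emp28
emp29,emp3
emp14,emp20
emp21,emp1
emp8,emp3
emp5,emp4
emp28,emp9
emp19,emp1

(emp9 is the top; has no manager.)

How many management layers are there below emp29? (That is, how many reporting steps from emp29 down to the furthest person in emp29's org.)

The longest chain under emp29 runs emp29 → emp26 → emp16 → emp17, which is 3 levels below emp29.

3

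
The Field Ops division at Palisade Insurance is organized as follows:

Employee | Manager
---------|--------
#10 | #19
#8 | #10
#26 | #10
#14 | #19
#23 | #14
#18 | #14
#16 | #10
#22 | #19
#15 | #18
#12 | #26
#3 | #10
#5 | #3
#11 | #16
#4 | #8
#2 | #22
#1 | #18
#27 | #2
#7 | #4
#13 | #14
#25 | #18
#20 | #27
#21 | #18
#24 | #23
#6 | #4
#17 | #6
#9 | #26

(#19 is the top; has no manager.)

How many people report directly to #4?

2

#4 directly manages #7, #6. That is 2 direct reports.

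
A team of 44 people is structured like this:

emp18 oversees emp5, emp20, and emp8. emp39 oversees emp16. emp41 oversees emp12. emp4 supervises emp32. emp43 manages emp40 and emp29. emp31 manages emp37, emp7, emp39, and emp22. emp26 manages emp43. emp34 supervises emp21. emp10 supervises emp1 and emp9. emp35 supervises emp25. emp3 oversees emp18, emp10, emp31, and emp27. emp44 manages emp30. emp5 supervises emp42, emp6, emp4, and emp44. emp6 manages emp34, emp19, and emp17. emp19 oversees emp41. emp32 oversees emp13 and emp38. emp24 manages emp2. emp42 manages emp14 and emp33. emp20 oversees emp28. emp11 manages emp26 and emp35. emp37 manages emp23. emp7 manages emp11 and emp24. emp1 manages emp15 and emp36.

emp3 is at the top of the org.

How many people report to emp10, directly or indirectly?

emp10 directly manages emp1, emp9. Under emp1: emp36, emp15 (2). emp9 has no reports. So emp10's organization is 2 direct reports plus everyone under them: 3 + 1 = 4.

4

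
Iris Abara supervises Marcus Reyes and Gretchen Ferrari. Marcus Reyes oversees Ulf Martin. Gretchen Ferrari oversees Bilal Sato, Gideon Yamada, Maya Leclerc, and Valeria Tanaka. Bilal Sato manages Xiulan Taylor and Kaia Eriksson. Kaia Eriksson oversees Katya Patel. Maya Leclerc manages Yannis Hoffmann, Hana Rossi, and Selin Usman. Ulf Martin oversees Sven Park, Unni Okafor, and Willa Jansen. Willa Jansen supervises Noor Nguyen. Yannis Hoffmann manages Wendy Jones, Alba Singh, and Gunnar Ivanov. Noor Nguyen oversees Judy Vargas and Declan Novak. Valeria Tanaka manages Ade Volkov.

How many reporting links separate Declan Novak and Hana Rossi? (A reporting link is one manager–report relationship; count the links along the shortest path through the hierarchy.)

Declan Novak is 5 levels below Iris Abara, and Hana Rossi is 3 levels below Iris Abara (their lowest common manager). The shortest path runs up from Declan Novak to Iris Abara and back down to Hana Rossi: 5 + 3 = 8 links.

8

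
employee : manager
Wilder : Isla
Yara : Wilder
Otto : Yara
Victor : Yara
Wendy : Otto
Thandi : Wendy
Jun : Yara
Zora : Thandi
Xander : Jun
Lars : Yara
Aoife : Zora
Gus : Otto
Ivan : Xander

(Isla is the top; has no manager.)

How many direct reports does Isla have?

Isla directly manages Wilder. That is 1 direct report.

1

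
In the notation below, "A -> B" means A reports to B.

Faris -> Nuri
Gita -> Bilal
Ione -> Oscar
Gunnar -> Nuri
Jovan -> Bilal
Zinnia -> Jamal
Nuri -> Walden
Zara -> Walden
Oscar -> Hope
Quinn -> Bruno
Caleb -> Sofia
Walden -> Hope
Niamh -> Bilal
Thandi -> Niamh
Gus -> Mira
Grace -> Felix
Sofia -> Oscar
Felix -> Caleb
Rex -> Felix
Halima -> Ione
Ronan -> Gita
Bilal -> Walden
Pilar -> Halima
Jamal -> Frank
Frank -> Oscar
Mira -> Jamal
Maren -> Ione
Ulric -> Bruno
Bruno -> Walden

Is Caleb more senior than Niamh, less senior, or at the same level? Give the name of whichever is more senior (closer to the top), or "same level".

same level

Both Caleb and Niamh are 3 levels below Hope.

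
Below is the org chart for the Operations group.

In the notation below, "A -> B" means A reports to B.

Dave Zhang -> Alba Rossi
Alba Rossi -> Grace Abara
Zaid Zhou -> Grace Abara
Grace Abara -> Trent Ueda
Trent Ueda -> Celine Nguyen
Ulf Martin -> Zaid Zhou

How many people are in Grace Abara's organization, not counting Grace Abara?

Grace Abara directly manages Alba Rossi, Zaid Zhou. Under Alba Rossi: Dave Zhang (1). Under Zaid Zhou: Ulf Martin (1). So Grace Abara's organization is 2 direct reports plus everyone under them: 2 + 2 = 4.

4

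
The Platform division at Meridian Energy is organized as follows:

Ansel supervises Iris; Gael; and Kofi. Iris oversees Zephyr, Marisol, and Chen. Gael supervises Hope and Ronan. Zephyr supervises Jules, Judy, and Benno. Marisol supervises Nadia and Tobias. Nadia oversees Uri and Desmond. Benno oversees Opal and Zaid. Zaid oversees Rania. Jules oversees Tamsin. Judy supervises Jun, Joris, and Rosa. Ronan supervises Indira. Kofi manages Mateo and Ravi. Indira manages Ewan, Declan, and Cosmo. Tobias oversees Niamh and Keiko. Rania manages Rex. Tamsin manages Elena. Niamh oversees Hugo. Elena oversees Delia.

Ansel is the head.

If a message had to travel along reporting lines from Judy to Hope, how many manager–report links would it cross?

Judy is 3 levels below Ansel, and Hope is 2 levels below Ansel (their lowest common manager). The shortest path runs up from Judy to Ansel and back down to Hope: 3 + 2 = 5 links.

5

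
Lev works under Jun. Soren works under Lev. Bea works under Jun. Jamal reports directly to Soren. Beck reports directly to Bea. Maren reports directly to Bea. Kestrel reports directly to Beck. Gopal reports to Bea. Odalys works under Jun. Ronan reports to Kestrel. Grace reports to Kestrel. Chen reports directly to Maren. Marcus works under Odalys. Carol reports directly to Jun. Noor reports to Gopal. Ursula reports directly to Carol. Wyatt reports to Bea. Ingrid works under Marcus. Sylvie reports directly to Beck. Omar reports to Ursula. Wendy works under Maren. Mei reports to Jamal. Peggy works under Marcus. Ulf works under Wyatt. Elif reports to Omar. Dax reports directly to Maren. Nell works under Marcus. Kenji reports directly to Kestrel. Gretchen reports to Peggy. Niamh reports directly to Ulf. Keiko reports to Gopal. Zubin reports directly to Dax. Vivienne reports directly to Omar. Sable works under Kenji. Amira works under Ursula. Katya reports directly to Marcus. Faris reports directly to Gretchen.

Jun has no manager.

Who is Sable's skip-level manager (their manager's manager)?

Sable reports to Kenji, and Kenji reports to Kestrel. So Sable's skip-level manager is Kestrel.

Kestrel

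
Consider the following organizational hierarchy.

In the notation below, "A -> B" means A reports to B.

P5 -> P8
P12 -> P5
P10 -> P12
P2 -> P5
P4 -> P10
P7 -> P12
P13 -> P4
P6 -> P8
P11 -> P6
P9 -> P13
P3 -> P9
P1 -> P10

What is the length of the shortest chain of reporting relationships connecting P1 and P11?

6

P1 is 4 levels below P8, and P11 is 2 levels below P8 (their lowest common manager). The shortest path runs up from P1 to P8 and back down to P11: 4 + 2 = 6 links.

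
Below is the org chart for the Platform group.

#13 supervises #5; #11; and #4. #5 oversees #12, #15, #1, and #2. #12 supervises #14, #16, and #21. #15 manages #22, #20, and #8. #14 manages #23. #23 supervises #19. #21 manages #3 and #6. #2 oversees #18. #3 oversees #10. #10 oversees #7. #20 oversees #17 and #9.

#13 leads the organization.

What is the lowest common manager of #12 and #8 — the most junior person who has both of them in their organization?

#12's chain of managers is #5, #13. #8's chain of managers is #15, #5, #13. The first manager that appears in both chains is #5.

#5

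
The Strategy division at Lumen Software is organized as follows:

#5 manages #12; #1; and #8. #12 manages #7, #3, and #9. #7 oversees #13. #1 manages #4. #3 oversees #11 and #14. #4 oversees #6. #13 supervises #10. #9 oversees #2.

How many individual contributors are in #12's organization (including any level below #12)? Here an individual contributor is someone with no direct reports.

4

The people in #12's organization with no one reporting to them are #2, #14, #11, #10. That is 4.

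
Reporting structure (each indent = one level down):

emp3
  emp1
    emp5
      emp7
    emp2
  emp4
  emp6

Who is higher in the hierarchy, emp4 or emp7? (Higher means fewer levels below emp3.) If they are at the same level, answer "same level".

emp4

emp4 is 1 level below emp3; emp7 is 3. emp4 is higher.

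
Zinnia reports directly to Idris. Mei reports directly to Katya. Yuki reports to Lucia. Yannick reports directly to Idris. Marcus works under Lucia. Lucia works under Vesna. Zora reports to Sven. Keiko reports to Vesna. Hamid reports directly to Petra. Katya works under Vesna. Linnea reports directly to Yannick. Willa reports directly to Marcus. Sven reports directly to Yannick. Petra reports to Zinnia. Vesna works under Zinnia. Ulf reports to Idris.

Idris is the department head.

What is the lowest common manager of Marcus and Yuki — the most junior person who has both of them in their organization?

Marcus's chain of managers is Lucia, Vesna, Zinnia, Idris. Yuki's chain of managers is Lucia, Vesna, Zinnia, Idris. The first manager that appears in both chains is Lucia.

Lucia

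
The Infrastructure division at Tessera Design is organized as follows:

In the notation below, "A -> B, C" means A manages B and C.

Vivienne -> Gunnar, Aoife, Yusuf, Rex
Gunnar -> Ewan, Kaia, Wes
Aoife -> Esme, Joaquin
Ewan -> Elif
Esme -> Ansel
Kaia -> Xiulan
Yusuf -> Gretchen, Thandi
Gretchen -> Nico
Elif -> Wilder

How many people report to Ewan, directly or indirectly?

Ewan directly manages Elif. Under Elif: Wilder (1). That's 2 in total.

2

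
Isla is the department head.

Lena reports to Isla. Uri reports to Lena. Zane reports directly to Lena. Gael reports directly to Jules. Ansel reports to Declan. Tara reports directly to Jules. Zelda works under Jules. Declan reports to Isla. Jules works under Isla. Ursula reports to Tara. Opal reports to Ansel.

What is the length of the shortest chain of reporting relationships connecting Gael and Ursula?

Gael is 1 level below Jules, and Ursula is 2 levels below Jules (their lowest common manager). The shortest path runs up from Gael to Jules and back down to Ursula: 1 + 2 = 3 links.

3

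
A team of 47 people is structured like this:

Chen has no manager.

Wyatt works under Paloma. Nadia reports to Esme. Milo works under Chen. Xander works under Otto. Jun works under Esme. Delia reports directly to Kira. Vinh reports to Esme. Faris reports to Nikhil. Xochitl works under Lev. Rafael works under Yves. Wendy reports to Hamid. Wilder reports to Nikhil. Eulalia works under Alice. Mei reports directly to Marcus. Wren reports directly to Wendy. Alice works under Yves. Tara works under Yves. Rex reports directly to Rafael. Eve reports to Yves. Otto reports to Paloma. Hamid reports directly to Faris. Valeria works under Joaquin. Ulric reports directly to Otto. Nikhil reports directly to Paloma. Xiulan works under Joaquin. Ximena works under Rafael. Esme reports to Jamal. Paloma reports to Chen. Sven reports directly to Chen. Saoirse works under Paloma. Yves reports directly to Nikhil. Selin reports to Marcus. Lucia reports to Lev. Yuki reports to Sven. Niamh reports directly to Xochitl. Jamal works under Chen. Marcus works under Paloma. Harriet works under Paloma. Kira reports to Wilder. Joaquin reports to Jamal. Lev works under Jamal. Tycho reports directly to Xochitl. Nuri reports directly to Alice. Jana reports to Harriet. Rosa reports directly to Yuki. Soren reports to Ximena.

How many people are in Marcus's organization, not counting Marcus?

2

Marcus directly manages Mei, Selin. Mei has no reports. Selin has no reports. So Marcus's organization is 2 direct reports plus everyone under them: 1 + 1 = 2.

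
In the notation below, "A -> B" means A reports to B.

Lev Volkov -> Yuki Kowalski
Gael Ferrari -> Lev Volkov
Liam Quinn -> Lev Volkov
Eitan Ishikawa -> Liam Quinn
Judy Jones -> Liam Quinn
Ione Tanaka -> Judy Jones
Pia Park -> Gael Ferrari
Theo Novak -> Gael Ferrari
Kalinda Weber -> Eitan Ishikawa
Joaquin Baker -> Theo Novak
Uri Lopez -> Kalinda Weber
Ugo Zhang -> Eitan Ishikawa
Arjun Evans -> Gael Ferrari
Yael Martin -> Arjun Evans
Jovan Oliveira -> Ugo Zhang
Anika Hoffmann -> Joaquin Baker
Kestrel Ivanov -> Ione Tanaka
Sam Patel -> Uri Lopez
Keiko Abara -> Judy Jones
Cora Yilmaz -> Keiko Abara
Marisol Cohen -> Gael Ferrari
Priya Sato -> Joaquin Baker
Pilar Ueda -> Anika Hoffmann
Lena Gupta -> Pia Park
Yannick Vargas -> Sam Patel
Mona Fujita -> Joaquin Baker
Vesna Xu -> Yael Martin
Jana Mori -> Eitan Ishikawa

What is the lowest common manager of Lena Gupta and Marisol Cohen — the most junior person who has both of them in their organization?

Gael Ferrari

Lena Gupta's chain of managers is Pia Park, Gael Ferrari, Lev Volkov, Yuki Kowalski. Marisol Cohen's chain of managers is Gael Ferrari, Lev Volkov, Yuki Kowalski. The first manager that appears in both chains is Gael Ferrari.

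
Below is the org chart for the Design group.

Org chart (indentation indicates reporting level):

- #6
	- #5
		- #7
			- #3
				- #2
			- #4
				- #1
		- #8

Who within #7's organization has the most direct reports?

Direct-report counts within #7's organization: #7 has 2; #4 has 1; #3 has 1. The largest is 2, held by #7.

#7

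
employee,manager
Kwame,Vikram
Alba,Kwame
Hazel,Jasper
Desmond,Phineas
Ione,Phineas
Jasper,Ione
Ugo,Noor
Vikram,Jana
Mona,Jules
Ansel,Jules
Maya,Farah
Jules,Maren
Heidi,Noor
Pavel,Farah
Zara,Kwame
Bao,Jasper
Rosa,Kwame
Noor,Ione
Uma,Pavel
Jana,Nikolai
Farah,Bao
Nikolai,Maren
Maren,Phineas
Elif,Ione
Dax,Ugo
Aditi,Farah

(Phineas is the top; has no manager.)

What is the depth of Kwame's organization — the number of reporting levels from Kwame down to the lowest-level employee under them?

1

The longest chain under Kwame runs Kwame → Zara, which is 1 level below Kwame.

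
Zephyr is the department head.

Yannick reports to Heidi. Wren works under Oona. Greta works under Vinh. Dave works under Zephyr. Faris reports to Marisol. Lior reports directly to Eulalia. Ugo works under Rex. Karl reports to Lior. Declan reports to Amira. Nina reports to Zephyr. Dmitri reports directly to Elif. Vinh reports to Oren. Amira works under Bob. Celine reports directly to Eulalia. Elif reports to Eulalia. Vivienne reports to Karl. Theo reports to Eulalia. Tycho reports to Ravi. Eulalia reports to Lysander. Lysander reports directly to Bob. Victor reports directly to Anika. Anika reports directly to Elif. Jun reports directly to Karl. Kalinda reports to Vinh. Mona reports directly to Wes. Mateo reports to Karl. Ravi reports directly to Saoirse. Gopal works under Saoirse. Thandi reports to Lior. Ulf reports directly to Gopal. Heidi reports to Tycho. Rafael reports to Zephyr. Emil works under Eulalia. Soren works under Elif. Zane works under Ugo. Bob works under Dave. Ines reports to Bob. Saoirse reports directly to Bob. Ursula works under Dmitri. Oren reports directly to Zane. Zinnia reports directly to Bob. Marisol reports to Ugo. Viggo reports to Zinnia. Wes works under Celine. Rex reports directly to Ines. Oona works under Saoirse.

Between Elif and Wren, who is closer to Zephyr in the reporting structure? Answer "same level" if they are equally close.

Both Elif and Wren are 5 levels below Zephyr.

same level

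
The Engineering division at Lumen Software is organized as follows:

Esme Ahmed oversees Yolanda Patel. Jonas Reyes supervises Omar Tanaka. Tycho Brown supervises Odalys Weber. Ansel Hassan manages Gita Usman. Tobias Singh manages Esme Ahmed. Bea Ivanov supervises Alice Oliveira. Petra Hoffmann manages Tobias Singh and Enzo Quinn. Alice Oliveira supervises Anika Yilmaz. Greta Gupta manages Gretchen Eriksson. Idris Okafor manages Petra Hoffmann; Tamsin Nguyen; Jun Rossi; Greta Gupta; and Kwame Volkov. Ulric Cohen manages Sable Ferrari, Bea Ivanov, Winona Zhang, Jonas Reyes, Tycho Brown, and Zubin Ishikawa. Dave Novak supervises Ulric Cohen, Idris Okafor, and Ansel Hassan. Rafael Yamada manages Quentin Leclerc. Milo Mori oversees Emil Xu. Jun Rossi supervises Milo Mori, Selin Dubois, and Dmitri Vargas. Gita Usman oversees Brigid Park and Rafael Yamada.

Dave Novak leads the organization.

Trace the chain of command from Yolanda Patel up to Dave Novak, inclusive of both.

Yolanda Patel -> Esme Ahmed -> Tobias Singh -> Petra Hoffmann -> Idris Okafor -> Dave Novak

Yolanda Patel reports to Esme Ahmed. Esme Ahmed reports to Tobias Singh. Tobias Singh reports to Petra Hoffmann. Petra Hoffmann reports to Idris Okafor. Idris Okafor reports to Dave Novak. Dave Novak is at the top.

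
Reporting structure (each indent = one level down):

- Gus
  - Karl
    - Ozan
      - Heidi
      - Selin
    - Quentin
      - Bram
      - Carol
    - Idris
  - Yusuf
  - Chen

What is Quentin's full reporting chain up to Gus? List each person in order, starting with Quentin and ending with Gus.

Quentin -> Karl -> Gus

Quentin reports to Karl. Karl reports to Gus. Gus is at the top.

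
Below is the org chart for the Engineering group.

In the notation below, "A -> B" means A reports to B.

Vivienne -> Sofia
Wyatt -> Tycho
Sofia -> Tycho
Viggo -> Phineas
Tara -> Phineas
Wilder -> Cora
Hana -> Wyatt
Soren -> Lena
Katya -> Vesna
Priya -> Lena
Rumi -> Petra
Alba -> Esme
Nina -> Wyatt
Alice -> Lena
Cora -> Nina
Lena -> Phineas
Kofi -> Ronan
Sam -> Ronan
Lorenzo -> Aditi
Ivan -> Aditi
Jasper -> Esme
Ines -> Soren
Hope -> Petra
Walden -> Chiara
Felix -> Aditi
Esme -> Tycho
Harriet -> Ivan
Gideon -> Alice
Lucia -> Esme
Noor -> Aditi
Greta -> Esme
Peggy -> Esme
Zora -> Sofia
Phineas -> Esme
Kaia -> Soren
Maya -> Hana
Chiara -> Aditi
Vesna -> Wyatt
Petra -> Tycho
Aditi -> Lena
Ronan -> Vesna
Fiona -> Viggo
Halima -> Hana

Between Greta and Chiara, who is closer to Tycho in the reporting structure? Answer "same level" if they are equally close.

Greta is 2 levels below Tycho; Chiara is 5. Greta is higher.

Greta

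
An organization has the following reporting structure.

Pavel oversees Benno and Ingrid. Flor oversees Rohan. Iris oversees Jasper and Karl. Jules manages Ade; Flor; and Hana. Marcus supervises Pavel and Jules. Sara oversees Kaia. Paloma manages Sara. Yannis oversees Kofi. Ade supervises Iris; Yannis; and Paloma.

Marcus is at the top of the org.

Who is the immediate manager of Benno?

Benno reports directly to Pavel.

Pavel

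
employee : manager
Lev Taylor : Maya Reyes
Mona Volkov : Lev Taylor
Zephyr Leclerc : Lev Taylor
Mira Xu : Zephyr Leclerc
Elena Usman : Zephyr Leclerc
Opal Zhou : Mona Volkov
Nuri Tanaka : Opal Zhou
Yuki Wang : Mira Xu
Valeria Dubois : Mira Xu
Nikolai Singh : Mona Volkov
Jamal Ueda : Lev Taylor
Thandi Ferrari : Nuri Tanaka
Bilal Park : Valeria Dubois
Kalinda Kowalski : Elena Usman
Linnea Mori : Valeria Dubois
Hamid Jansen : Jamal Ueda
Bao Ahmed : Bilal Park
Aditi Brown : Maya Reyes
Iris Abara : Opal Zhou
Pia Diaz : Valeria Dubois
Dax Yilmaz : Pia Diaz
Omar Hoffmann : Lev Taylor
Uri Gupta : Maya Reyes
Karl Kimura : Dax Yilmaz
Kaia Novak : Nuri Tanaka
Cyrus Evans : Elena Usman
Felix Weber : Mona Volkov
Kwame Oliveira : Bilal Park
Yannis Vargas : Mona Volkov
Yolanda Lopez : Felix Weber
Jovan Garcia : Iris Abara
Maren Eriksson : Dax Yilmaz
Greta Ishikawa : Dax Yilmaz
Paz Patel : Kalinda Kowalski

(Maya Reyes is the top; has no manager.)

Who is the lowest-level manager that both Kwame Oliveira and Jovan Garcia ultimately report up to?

Lev Taylor

Kwame Oliveira's chain of managers is Bilal Park, Valeria Dubois, Mira Xu, Zephyr Leclerc, Lev Taylor, Maya Reyes. Jovan Garcia's chain of managers is Iris Abara, Opal Zhou, Mona Volkov, Lev Taylor, Maya Reyes. The first manager that appears in both chains is Lev Taylor.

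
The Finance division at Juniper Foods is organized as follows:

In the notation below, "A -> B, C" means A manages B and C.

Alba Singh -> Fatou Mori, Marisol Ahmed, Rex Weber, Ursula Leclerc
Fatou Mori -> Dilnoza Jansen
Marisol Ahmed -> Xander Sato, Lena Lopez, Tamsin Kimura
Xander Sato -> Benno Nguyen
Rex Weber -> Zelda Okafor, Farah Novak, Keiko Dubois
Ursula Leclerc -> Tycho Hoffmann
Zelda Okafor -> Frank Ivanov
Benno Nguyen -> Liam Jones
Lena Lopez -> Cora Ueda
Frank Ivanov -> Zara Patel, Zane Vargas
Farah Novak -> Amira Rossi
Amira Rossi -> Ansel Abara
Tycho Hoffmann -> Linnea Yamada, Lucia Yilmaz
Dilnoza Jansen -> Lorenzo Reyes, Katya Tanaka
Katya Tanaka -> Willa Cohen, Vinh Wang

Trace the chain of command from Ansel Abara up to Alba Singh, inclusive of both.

Ansel Abara reports to Amira Rossi. Amira Rossi reports to Farah Novak. Farah Novak reports to Rex Weber. Rex Weber reports to Alba Singh. Alba Singh is at the top.

Ansel Abara -> Amira Rossi -> Farah Novak -> Rex Weber -> Alba Singh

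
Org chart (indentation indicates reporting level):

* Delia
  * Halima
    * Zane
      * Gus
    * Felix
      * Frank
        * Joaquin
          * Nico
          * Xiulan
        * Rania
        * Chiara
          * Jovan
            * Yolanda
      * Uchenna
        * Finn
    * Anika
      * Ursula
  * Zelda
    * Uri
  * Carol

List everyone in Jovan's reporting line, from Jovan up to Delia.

Jovan reports to Chiara. Chiara reports to Frank. Frank reports to Felix. Felix reports to Halima. Halima reports to Delia. Delia is at the top.

Jovan -> Chiara -> Frank -> Felix -> Halima -> Delia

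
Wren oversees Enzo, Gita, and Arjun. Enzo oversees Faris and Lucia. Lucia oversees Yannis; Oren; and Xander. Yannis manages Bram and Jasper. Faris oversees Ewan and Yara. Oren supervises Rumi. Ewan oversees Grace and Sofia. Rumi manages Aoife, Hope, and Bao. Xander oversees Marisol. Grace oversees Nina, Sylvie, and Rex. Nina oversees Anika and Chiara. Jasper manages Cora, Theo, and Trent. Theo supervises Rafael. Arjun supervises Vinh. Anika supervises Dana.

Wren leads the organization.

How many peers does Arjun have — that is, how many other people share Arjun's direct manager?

Arjun reports to Wren. Wren's other direct reports are Enzo, Gita — 2 peers.

2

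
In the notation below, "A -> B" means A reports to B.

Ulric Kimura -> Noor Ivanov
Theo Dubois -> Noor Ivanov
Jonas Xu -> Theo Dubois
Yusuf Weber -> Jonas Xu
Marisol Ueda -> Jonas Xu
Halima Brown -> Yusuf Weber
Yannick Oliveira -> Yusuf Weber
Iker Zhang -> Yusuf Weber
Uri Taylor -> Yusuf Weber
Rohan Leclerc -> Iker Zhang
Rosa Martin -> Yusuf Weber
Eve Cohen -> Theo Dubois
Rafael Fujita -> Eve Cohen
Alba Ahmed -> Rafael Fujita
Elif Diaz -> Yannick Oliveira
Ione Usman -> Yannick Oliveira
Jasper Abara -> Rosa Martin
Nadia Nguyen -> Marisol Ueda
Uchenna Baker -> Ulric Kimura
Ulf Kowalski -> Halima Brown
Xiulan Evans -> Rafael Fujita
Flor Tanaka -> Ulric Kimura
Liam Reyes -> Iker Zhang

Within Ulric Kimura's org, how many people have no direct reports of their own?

The people in Ulric Kimura's organization with no one reporting to them are Flor Tanaka, Uchenna Baker. That is 2.

2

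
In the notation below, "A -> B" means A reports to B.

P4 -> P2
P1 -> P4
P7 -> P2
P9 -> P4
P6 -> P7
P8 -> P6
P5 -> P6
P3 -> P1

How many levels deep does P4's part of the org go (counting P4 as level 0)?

The longest chain under P4 runs P4 → P1 → P3, which is 2 levels below P4.

2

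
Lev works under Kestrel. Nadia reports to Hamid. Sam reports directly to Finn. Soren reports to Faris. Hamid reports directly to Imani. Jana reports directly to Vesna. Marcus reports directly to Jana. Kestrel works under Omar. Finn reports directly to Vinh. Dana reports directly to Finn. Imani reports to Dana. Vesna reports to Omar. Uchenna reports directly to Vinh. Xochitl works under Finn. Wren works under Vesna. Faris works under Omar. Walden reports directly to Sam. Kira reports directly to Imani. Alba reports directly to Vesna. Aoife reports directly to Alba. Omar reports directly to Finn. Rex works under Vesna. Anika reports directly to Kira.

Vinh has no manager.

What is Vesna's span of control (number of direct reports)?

Vesna directly manages Rex, Jana, Alba, Wren. That is 4 direct reports.

4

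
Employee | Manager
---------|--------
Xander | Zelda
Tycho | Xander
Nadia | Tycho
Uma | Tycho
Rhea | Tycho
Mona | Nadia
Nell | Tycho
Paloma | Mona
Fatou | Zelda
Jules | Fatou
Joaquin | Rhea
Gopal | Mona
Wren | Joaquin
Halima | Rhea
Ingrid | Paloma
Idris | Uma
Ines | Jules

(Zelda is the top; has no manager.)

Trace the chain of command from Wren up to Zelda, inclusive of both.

Wren -> Joaquin -> Rhea -> Tycho -> Xander -> Zelda

Wren reports to Joaquin. Joaquin reports to Rhea. Rhea reports to Tycho. Tycho reports to Xander. Xander reports to Zelda. Zelda is at the top.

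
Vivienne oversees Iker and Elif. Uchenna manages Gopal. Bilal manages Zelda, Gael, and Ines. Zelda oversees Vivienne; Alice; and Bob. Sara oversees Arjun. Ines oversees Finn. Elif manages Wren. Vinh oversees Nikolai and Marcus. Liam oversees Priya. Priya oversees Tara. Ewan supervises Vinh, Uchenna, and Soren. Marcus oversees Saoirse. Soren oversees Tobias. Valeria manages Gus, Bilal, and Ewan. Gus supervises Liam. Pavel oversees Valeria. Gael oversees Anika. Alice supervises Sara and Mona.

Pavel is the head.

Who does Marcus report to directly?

Vinh

Marcus reports directly to Vinh.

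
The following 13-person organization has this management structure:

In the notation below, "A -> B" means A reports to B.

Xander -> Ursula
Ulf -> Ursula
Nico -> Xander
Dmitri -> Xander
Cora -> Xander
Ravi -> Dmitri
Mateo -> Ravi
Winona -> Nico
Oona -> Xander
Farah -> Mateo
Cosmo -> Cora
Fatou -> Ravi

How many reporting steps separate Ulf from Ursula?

1

Chain from Ulf up to Ursula: Ulf → Ursula. That is 1 step up, so Ulf is 1 level below Ursula.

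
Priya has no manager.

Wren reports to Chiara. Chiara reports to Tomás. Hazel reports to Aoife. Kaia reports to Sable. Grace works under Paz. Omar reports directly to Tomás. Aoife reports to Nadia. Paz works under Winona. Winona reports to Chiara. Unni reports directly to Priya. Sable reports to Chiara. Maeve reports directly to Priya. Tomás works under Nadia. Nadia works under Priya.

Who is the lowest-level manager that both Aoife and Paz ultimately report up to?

Aoife's chain of managers is Nadia, Priya. Paz's chain of managers is Winona, Chiara, Tomás, Nadia, Priya. The first manager that appears in both chains is Nadia.

Nadia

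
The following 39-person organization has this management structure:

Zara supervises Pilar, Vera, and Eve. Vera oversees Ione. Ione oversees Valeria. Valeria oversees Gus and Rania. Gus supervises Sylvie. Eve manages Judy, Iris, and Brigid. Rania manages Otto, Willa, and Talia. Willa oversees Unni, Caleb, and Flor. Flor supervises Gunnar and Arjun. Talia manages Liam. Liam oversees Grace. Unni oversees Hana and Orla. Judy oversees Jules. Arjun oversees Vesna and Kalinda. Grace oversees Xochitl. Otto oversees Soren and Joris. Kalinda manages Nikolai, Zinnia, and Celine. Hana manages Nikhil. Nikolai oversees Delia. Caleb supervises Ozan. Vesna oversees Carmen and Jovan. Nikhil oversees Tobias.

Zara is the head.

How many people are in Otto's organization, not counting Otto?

Otto directly manages Soren, Joris. Soren has no reports. Joris has no reports. So Otto's organization is 2 direct reports plus everyone under them: 1 + 1 = 2.

2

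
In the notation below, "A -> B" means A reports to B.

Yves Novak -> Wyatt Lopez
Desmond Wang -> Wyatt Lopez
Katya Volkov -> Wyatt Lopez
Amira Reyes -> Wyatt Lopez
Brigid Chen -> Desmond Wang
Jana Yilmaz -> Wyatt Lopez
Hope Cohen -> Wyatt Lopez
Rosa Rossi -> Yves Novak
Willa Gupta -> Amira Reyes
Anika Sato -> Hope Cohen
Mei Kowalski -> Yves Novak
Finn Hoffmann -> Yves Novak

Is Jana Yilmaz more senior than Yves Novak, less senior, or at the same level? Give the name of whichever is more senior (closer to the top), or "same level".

same level

Both Jana Yilmaz and Yves Novak are 1 level below Wyatt Lopez.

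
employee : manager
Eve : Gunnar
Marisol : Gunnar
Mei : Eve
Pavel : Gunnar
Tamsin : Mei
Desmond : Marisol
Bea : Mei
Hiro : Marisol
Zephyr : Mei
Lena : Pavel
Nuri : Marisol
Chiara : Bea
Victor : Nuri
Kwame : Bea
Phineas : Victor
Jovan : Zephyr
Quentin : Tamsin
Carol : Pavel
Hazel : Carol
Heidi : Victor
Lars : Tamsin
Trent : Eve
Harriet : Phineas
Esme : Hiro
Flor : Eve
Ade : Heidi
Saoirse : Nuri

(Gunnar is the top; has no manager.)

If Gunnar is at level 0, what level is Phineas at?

4

Chain from Phineas up to Gunnar: Phineas → Victor → Nuri → Marisol → Gunnar. That is 4 steps up, so Phineas is 4 levels below Gunnar.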